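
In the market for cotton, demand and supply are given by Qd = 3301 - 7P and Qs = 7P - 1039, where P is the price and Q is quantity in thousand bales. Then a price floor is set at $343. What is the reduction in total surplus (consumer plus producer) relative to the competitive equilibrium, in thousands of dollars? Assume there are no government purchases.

Equilibrium: 3301 - 7P = 7P - 1039, so 4340 = 14P and P* = 310, Q* = 1131.
Because the floor (343) lies above the market-clearing price, it is binding.
At P = 343: Qd = 3301 - 7·343 = 900 and Qs = 7·343 - 1039 = 1362.
Quantity traded falls to 900. At Q = 900 the demand price is (3301 - 900)/7 = 343 and the supply price is (1039 + 900)/7 = 277.
Deadweight loss = ½ · (343 - 277) · (1131 - 900) = ½ · 66 · 231 = 7623.

7623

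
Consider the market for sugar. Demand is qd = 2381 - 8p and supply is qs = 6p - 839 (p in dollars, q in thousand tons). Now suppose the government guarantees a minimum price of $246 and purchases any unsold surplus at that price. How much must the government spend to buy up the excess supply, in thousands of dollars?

Without the control the market clears where 2381 - 8p = 6p - 839, i.e. p* = 230 and q* = 541.
Since 246 > 230, the floor is binding.
At p = 246: qd = 2381 - 8·246 = 413 and qs = 6·246 - 839 = 637.
Surplus = qs - qd = 224.
Government expenditure = surplus × support price = 224 × 246 = 55104.

55104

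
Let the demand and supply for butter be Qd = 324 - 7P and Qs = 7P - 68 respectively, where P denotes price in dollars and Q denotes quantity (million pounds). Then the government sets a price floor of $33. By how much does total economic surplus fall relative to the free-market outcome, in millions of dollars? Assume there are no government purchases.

In a free market, 324 - 7P = 7P - 68 gives the equilibrium P* = 28, Q* = 128.
The floor of 33 is above the equilibrium price 28, so it binds.
At P = 33: Qd = 324 - 7·33 = 93 and Qs = 7·33 - 68 = 163.
Quantity traded falls to 93. At Q = 93 the demand price is (324 - 93)/7 = 33 and the supply price is (68 + 93)/7 = 23.
Deadweight loss = ½ · (33 - 23) · (128 - 93) = ½ · 10 · 35 = 175.

175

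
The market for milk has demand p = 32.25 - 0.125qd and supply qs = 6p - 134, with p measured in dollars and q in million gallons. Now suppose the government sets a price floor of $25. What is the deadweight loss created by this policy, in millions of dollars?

Rearranging demand gives qd = 258 - 8p. Equilibrium: 258 - 8p = 6p - 134, so 392 = 14p and p* = 28, q* = 34.
The floor of 25 is below the equilibrium price 28, so it is not binding; the market clears at p* = 28, q* = 34.
Since the control does not bind, no trades are prevented and deadweight loss is zero.

0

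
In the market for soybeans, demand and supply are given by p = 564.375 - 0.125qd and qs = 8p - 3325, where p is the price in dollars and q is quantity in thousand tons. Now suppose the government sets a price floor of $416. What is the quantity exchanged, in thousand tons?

Rearranging demand gives qd = 4515 - 8p. Setting quantity demanded equal to quantity supplied, 4515 - 8p = 8p - 3325, gives p* = 490 and q* = 595.
Since 416 is below p* = 490, the floor does not bind and the free-market outcome prevails.

595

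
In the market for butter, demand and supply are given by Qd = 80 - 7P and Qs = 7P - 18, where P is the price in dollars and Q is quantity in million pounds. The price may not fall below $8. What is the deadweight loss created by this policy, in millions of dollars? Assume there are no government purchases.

7

Equilibrium: 80 - 7P = 7P - 18, so 98 = 14P and P* = 7, Q* = 31.
The floor of 8 is above the equilibrium price 7, so it binds.
At P = 8: Qd = 80 - 7·8 = 24 and Qs = 7·8 - 18 = 38.
Quantity traded falls to 24. At Q = 24 the demand price is (80 - 24)/7 = 8 and the supply price is (18 + 24)/7 = 6.
Deadweight loss = ½ · (8 - 6) · (31 - 24) = ½ · 2 · 7 = 7.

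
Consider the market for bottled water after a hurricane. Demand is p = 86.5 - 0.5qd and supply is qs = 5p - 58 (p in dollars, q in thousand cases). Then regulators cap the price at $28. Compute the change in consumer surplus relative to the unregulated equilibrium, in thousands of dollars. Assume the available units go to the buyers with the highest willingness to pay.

Rearranging demand gives qd = 173 - 2p. In a free market, 173 - 2p = 5p - 58 gives the equilibrium p* = 33, q* = 107.
Since 28 < 33, the ceiling is binding.
At p = 28: qd = 173 - 2·28 = 117 and qs = 5·28 - 58 = 82.
Consumer surplus without the control is ½ · (86.5 - 33) · 107 = 2862.25.
With the ceiling, 82 units are sold at 28 (assume they go to the highest-value buyers). The demand price at q = 82 is 45.5, so CS = ½ · [(86.5 - 28) + (45.5 - 28)] · 82 = 3116.
Change in consumer surplus = 3116 - 2862.25 = 253.75.

253.75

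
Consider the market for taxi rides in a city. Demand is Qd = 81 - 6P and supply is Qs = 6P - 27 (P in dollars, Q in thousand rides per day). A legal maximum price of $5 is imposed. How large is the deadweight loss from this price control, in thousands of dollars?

96

In a free market, 81 - 6P = 6P - 27 gives the equilibrium P* = 9, Q* = 27.
The ceiling of 5 is below the equilibrium price 9, so it binds.
At P = 5: Qd = 81 - 6·5 = 51 and Qs = 6·5 - 27 = 3.
Quantity traded falls to 3. At Q = 3 the demand price is (81 - 3)/6 = 13 and the supply price is (27 + 3)/6 = 5.
Deadweight loss = ½ · (13 - 5) · (27 - 3) = ½ · 8 · 24 = 96.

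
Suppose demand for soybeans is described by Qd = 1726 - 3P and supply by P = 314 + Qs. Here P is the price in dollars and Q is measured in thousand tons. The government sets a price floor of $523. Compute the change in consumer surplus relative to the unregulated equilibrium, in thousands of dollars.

-2294.5

Rearranging supply gives Qs = P - 314. Without the control the market clears where 1726 - 3P = P - 314, i.e. P* = 510 and Q* = 196.
Because the floor (523) lies above the market-clearing price, it is binding.
At P = 523: Qd = 1726 - 3·523 = 157 and Qs = 523 - 314 = 209.
Consumer surplus without the control is ½ · (1726/3 - 510) · 196 = 19208/3.
With the floor, consumers buy 157 units at 523, so CS = ½ · (1726/3 - 523) · 157 = 24649/6.
Change in consumer surplus = 24649/6 - 19208/3 = -2294.5.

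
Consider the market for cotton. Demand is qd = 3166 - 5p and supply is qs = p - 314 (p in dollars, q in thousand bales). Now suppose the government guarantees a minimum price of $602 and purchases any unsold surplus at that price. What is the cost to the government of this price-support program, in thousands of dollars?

79464

Without the control the market clears where 3166 - 5p = p - 314, i.e. p* = 580 and q* = 266.
Since 602 > 580, the floor is binding.
At p = 602: qd = 3166 - 5·602 = 156 and qs = 602 - 314 = 288.
Surplus = qs - qd = 132.
Government expenditure = surplus × support price = 132 × 602 = 79464.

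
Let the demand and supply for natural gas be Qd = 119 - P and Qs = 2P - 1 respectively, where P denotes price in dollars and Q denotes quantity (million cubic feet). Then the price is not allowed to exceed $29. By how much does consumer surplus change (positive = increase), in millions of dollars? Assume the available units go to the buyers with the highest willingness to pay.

Equilibrium: 119 - P = 2P - 1, so 120 = 3P and P* = 40, Q* = 79.
Because the ceiling (29) lies below the market-clearing price, it is binding.
At P = 29: Qd = 119 - 29 = 90 and Qs = 2·29 - 1 = 57.
Consumer surplus without the control is ½ · (119 - 40) · 79 = 3120.5.
With the ceiling, 57 units are sold at 29 (assume they go to the highest-value buyers). The demand price at Q = 57 is 62, so CS = ½ · [(119 - 29) + (62 - 29)] · 57 = 3505.5.
Change in consumer surplus = 3505.5 - 3120.5 = 385.

385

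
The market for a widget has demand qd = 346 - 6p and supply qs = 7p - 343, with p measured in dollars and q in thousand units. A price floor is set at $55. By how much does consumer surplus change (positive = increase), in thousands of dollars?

Equilibrium: 346 - 6p = 7p - 343, so 689 = 13p and p* = 53, q* = 28.
Since 55 > 53, the floor is binding.
At p = 55: qd = 346 - 6·55 = 16 and qs = 7·55 - 343 = 42.
Consumer surplus without the control is ½ · (173/3 - 53) · 28 = 196/3.
With the floor, consumers buy 16 units at 55, so CS = ½ · (173/3 - 55) · 16 = 64/3.
Change in consumer surplus = 64/3 - 196/3 = -44.

-44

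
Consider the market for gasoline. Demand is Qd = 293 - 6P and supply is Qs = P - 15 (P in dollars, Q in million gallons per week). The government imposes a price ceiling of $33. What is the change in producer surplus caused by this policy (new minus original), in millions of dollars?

Equilibrium: 293 - 6P = P - 15, so 308 = 7P and P* = 44, Q* = 29.
Since 33 < 44, the ceiling is binding.
At P = 33: Qd = 293 - 6·33 = 95 and Qs = 33 - 15 = 18.
Producer surplus without the control is ½ · (44 - 15) · 29 = 420.5.
With the ceiling, producers sell 18 units at 33, so PS = ½ · (33 - 15) · 18 = 162.
Change in producer surplus = 162 - 420.5 = -258.5.

-258.5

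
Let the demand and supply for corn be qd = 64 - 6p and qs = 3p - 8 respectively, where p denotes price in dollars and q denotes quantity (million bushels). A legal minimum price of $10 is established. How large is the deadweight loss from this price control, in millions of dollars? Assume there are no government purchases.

36

In a free market, 64 - 6p = 3p - 8 gives the equilibrium p* = 8, q* = 16.
Since 10 > 8, the floor is binding.
At p = 10: qd = 64 - 6·10 = 4 and qs = 3·10 - 8 = 22.
Quantity traded falls to 4. At q = 4 the demand price is (64 - 4)/6 = 10 and the supply price is (8 + 4)/3 = 4.
Deadweight loss = ½ · (10 - 4) · (16 - 4) = ½ · 6 · 12 = 36.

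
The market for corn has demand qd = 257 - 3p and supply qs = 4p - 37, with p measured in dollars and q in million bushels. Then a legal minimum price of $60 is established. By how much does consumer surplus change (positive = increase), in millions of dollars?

-1872

Without the control the market clears where 257 - 3p = 4p - 37, i.e. p* = 42 and q* = 131.
The floor of 60 is above the equilibrium price 42, so it binds.
At p = 60: qd = 257 - 3·60 = 77 and qs = 4·60 - 37 = 203.
Consumer surplus without the control is ½ · (257/3 - 42) · 131 = 17161/6.
With the floor, consumers buy 77 units at 60, so CS = ½ · (257/3 - 60) · 77 = 5929/6.
Change in consumer surplus = 5929/6 - 17161/6 = -1872.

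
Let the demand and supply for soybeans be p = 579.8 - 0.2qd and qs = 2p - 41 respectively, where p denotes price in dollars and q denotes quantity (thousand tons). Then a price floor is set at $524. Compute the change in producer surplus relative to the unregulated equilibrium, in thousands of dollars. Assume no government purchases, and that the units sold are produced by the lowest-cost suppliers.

-38584

Rearranging demand gives qd = 2899 - 5p. Without the control the market clears where 2899 - 5p = 2p - 41, i.e. p* = 420 and q* = 799.
The floor of 524 is above the equilibrium price 420, so it binds.
At p = 524: qd = 2899 - 5·524 = 279 and qs = 2·524 - 41 = 1007.
Producer surplus without the control is ½ · (420 - 20.5) · 799 = 159600.25.
With the floor, 279 units are sold at 524. The supply price at q = 279 is 160, so PS = ½ · [(524 - 20.5) + (524 - 160)] · 279 = 121016.25.
Change in producer surplus = 121016.25 - 159600.25 = -38584.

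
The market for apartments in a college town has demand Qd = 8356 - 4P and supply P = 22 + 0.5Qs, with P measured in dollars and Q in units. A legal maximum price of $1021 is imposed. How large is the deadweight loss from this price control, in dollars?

215461.5

Rearranging supply gives Qs = 2P - 44. Setting quantity demanded equal to quantity supplied, 8356 - 4P = 2P - 44, gives P* = 1400 and Q* = 2756.
The ceiling of 1021 is below the equilibrium price 1400, so it binds.
At P = 1021: Qd = 8356 - 4·1021 = 4272 and Qs = 2·1021 - 44 = 1998.
Quantity traded falls to 1998. At Q = 1998 the demand price is (8356 - 1998)/4 = 1589.5 and the supply price is (44 + 1998)/2 = 1021.
Deadweight loss = ½ · (1589.5 - 1021) · (2756 - 1998) = ½ · 568.5 · 758 = 215461.5.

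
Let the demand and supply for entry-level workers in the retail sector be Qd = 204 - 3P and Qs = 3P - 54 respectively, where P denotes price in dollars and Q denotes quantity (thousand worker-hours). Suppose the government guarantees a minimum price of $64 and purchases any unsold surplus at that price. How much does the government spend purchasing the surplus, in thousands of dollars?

8064

In a free market, 204 - 3P = 3P - 54 gives the equilibrium P* = 43, Q* = 75.
The floor of 64 is above the equilibrium price 43, so it binds.
At P = 64: Qd = 204 - 3·64 = 12 and Qs = 3·64 - 54 = 138.
Surplus = Qs - Qd = 126.
Government expenditure = surplus × support price = 126 × 64 = 8064.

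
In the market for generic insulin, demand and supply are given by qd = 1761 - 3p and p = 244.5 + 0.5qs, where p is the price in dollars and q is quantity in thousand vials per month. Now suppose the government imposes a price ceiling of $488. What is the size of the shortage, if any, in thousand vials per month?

0

Rearranging supply gives qs = 2p - 489. Without the control the market clears where 1761 - 3p = 2p - 489, i.e. p* = 450 and q* = 411.
Since 488 is above p* = 450, the ceiling does not bind and the free-market outcome prevails.
Since the control does not bind, there is no shortage.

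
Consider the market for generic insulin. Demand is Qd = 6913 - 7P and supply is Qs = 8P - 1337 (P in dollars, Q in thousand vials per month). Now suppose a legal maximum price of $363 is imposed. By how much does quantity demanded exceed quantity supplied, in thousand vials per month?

In a free market, 6913 - 7P = 8P - 1337 gives the equilibrium P* = 550, Q* = 3063.
The ceiling of 363 is below the equilibrium price 550, so it binds.
At P = 363: Qd = 6913 - 7·363 = 4372 and Qs = 8·363 - 1337 = 1567.
Shortage = Qd - Qs = 4372 - 1567 = 2805.

2805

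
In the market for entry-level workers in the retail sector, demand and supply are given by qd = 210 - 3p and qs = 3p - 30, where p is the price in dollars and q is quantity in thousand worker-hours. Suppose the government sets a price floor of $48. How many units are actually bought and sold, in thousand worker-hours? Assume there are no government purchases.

Equilibrium: 210 - 3p = 3p - 30, so 240 = 6p and p* = 40, q* = 90.
Because the floor (48) lies above the market-clearing price, it is binding.
At p = 48: qd = 210 - 3·48 = 66 and qs = 3·48 - 30 = 114.
The quantity actually transacted is the short side, demand: 66.

66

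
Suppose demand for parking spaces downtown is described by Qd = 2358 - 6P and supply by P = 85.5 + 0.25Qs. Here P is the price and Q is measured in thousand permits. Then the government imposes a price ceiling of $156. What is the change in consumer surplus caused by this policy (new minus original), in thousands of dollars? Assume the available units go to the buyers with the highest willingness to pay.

14820

Rearranging supply gives Qs = 4P - 342. In a free market, 2358 - 6P = 4P - 342 gives the equilibrium P* = 270, Q* = 738.
Because the ceiling (156) lies below the market-clearing price, it is binding.
At P = 156: Qd = 2358 - 6·156 = 1422 and Qs = 4·156 - 342 = 282.
Consumer surplus without the control is ½ · (393 - 270) · 738 = 45387.
With the ceiling, 282 units are sold at 156 (assume they go to the highest-value buyers). The demand price at Q = 282 is 346, so CS = ½ · [(393 - 156) + (346 - 156)] · 282 = 60207.
Change in consumer surplus = 60207 - 45387 = 14820.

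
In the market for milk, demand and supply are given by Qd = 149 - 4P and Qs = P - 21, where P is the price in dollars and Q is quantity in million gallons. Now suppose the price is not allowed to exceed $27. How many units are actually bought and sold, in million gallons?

Without the control the market clears where 149 - 4P = P - 21, i.e. P* = 34 and Q* = 13.
The ceiling of 27 is below the equilibrium price 34, so it binds.
At P = 27: Qd = 149 - 4·27 = 41 and Qs = 27 - 21 = 6.
The quantity actually transacted is the short side, supply: 6.

6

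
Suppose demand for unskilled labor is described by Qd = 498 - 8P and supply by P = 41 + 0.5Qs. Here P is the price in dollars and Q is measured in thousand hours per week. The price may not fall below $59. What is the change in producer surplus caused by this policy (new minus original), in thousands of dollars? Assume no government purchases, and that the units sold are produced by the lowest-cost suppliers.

Rearranging supply gives Qs = 2P - 82. Setting quantity demanded equal to quantity supplied, 498 - 8P = 2P - 82, gives P* = 58 and Q* = 34.
Because the floor (59) lies above the market-clearing price, it is binding.
At P = 59: Qd = 498 - 8·59 = 26 and Qs = 2·59 - 82 = 36.
Producer surplus without the control is ½ · (58 - 41) · 34 = 289.
With the floor, 26 units are sold at 59. The supply price at Q = 26 is 54, so PS = ½ · [(59 - 41) + (59 - 54)] · 26 = 299.
Change in producer surplus = 299 - 289 = 10.

10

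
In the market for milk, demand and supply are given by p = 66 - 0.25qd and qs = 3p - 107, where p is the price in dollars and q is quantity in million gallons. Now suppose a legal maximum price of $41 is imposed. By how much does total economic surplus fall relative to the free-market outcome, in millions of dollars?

378

Rearranging demand gives qd = 264 - 4p. Equilibrium: 264 - 4p = 3p - 107, so 371 = 7p and p* = 53, q* = 52.
The ceiling of 41 is below the equilibrium price 53, so it binds.
At p = 41: qd = 264 - 4·41 = 100 and qs = 3·41 - 107 = 16.
Quantity traded falls to 16. At q = 16 the demand price is (264 - 16)/4 = 62 and the supply price is (107 + 16)/3 = 41.
Deadweight loss = ½ · (62 - 41) · (52 - 16) = ½ · 21 · 36 = 378.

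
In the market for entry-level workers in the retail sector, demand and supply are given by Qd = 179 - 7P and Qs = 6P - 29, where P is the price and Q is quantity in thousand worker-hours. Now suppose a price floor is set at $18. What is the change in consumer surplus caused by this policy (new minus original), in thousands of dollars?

-120

In a free market, 179 - 7P = 6P - 29 gives the equilibrium P* = 16, Q* = 67.
Because the floor (18) lies above the market-clearing price, it is binding.
At P = 18: Qd = 179 - 7·18 = 53 and Qs = 6·18 - 29 = 79.
Consumer surplus without the control is ½ · (179/7 - 16) · 67 = 4489/14.
With the floor, consumers buy 53 units at 18, so CS = ½ · (179/7 - 18) · 53 = 2809/14.
Change in consumer surplus = 2809/14 - 4489/14 = -120.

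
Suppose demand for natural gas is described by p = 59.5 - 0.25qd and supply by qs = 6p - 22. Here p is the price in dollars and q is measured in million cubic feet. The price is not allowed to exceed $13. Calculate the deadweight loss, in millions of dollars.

1267.5

Rearranging demand gives qd = 238 - 4p. Setting quantity demanded equal to quantity supplied, 238 - 4p = 6p - 22, gives p* = 26 and q* = 134.
The ceiling of 13 is below the equilibrium price 26, so it binds.
At p = 13: qd = 238 - 4·13 = 186 and qs = 6·13 - 22 = 56.
Quantity traded falls to 56. At q = 56 the demand price is (238 - 56)/4 = 45.5 and the supply price is (22 + 56)/6 = 13.
Deadweight loss = ½ · (45.5 - 13) · (134 - 56) = ½ · 32.5 · 78 = 1267.5.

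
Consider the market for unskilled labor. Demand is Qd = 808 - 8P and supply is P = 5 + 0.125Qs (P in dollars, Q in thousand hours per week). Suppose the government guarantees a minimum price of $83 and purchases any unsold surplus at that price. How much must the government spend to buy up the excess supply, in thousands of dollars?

39840

Rearranging supply gives Qs = 8P - 40. In a free market, 808 - 8P = 8P - 40 gives the equilibrium P* = 53, Q* = 384.
Since 83 > 53, the floor is binding.
At P = 83: Qd = 808 - 8·83 = 144 and Qs = 8·83 - 40 = 624.
Surplus = Qs - Qd = 480.
Government expenditure = surplus × support price = 480 × 83 = 39840.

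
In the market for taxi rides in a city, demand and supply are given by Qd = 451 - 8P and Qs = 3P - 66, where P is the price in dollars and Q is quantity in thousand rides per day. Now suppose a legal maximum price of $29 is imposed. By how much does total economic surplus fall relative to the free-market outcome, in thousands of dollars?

668.25

Setting quantity demanded equal to quantity supplied, 451 - 8P = 3P - 66, gives P* = 47 and Q* = 75.
Since 29 < 47, the ceiling is binding.
At P = 29: Qd = 451 - 8·29 = 219 and Qs = 3·29 - 66 = 21.
Quantity traded falls to 21. At Q = 21 the demand price is (451 - 21)/8 = 53.75 and the supply price is (66 + 21)/3 = 29.
Deadweight loss = ½ · (53.75 - 29) · (75 - 21) = ½ · 24.75 · 54 = 668.25.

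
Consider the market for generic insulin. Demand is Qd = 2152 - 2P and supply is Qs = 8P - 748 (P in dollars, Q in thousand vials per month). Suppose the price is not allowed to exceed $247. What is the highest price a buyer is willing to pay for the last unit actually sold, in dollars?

462

Equilibrium: 2152 - 2P = 8P - 748, so 2900 = 10P and P* = 290, Q* = 1572.
The ceiling of 247 is below the equilibrium price 290, so it binds.
At P = 247: Qd = 2152 - 2·247 = 1658 and Qs = 8·247 - 748 = 1228.
Only 1228 units reach the market. On the demand curve, the marginal buyer's willingness to pay at Q = 1228 is (2152 - 1228)/2 = 462.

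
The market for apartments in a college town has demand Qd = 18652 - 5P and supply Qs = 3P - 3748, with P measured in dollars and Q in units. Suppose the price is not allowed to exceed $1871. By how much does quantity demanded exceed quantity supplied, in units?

In a free market, 18652 - 5P = 3P - 3748 gives the equilibrium P* = 2800, Q* = 4652.
The ceiling of 1871 is below the equilibrium price 2800, so it binds.
At P = 1871: Qd = 18652 - 5·1871 = 9297 and Qs = 3·1871 - 3748 = 1865.
Shortage = Qd - Qs = 9297 - 1865 = 7432.

7432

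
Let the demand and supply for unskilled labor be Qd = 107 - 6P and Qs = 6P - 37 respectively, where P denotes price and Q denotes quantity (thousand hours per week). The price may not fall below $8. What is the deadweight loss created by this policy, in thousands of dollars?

0

Without the control the market clears where 107 - 6P = 6P - 37, i.e. P* = 12 and Q* = 35.
The floor of 8 is below the equilibrium price 12, so it is not binding; the market clears at P* = 12, Q* = 35.
Since the control does not bind, no trades are prevented and deadweight loss is zero.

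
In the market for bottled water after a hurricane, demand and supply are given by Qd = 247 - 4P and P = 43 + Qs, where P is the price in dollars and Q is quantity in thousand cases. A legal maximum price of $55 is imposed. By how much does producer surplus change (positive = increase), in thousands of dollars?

-40.5

Rearranging supply gives Qs = P - 43. Without the control the market clears where 247 - 4P = P - 43, i.e. P* = 58 and Q* = 15.
Since 55 < 58, the ceiling is binding.
At P = 55: Qd = 247 - 4·55 = 27 and Qs = 55 - 43 = 12.
Producer surplus without the control is ½ · (58 - 43) · 15 = 112.5.
With the ceiling, producers sell 12 units at 55, so PS = ½ · (55 - 43) · 12 = 72.
Change in producer surplus = 72 - 112.5 = -40.5.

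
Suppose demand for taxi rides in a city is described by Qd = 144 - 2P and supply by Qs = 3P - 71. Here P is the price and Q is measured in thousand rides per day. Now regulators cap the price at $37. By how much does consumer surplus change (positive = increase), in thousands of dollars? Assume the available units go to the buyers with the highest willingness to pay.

159

Equilibrium: 144 - 2P = 3P - 71, so 215 = 5P and P* = 43, Q* = 58.
Since 37 < 43, the ceiling is binding.
At P = 37: Qd = 144 - 2·37 = 70 and Qs = 3·37 - 71 = 40.
Consumer surplus without the control is ½ · (72 - 43) · 58 = 841.
With the ceiling, 40 units are sold at 37 (assume they go to the highest-value buyers). The demand price at Q = 40 is 52, so CS = ½ · [(72 - 37) + (52 - 37)] · 40 = 1000.
Change in consumer surplus = 1000 - 841 = 159.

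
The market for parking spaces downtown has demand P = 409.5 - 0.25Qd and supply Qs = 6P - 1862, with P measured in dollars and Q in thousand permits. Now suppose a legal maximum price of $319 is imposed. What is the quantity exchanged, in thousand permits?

Rearranging demand gives Qd = 1638 - 4P. In a free market, 1638 - 4P = 6P - 1862 gives the equilibrium P* = 350, Q* = 238.
Since 319 < 350, the ceiling is binding.
At P = 319: Qd = 1638 - 4·319 = 362 and Qs = 6·319 - 1862 = 52.
The quantity actually transacted is the short side, supply: 52.

52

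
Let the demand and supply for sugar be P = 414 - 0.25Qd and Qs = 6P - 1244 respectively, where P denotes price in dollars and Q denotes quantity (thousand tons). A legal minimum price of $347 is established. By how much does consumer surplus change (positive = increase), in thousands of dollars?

-21774

Rearranging demand gives Qd = 1656 - 4P. In a free market, 1656 - 4P = 6P - 1244 gives the equilibrium P* = 290, Q* = 496.
Because the floor (347) lies above the market-clearing price, it is binding.
At P = 347: Qd = 1656 - 4·347 = 268 and Qs = 6·347 - 1244 = 838.
Consumer surplus without the control is ½ · (414 - 290) · 496 = 30752.
With the floor, consumers buy 268 units at 347, so CS = ½ · (414 - 347) · 268 = 8978.
Change in consumer surplus = 8978 - 30752 = -21774.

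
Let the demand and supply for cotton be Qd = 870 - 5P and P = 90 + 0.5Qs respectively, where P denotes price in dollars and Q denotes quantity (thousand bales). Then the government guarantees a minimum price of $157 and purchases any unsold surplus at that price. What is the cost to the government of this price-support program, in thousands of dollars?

7693

Rearranging supply gives Qs = 2P - 180. Without the control the market clears where 870 - 5P = 2P - 180, i.e. P* = 150 and Q* = 120.
Because the floor (157) lies above the market-clearing price, it is binding.
At P = 157: Qd = 870 - 5·157 = 85 and Qs = 2·157 - 180 = 134.
Surplus = Qs - Qd = 49.
Government expenditure = surplus × support price = 49 × 157 = 7693.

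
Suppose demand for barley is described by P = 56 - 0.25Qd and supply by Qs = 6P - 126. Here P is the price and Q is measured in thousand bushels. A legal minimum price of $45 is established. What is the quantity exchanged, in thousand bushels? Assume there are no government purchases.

Rearranging demand gives Qd = 224 - 4P. In a free market, 224 - 4P = 6P - 126 gives the equilibrium P* = 35, Q* = 84.
The floor of 45 is above the equilibrium price 35, so it binds.
At P = 45: Qd = 224 - 4·45 = 44 and Qs = 6·45 - 126 = 144.
The quantity actually transacted is the short side, demand: 44.

44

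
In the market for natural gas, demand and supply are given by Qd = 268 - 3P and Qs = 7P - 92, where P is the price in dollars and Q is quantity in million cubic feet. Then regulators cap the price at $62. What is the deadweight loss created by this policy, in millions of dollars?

0

Without the control the market clears where 268 - 3P = 7P - 92, i.e. P* = 36 and Q* = 160.
Since 62 is above P* = 36, the ceiling does not bind and the free-market outcome prevails.
Since the control does not bind, no trades are prevented and deadweight loss is zero.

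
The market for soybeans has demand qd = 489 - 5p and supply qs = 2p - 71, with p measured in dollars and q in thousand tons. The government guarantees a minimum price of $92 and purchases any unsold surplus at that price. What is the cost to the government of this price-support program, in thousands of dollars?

7728

Setting quantity demanded equal to quantity supplied, 489 - 5p = 2p - 71, gives p* = 80 and q* = 89.
The floor of 92 is above the equilibrium price 80, so it binds.
At p = 92: qd = 489 - 5·92 = 29 and qs = 2·92 - 71 = 113.
Surplus = qs - qd = 84.
Government expenditure = surplus × support price = 84 × 92 = 7728.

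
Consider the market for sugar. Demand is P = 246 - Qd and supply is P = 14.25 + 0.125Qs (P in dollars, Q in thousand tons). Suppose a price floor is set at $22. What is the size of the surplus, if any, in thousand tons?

0

Rearranging demand gives Qd = 246 - P; rearranging supply gives Qs = 8P - 114. Without the control the market clears where 246 - P = 8P - 114, i.e. P* = 40 and Q* = 206.
Since 22 is below P* = 40, the floor does not bind and the free-market outcome prevails.
Since the control does not bind, there is no surplus.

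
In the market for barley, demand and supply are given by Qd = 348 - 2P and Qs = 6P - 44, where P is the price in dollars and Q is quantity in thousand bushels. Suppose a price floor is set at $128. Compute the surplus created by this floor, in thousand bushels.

632

Setting quantity demanded equal to quantity supplied, 348 - 2P = 6P - 44, gives P* = 49 and Q* = 250.
The floor of 128 is above the equilibrium price 49, so it binds.
At P = 128: Qd = 348 - 2·128 = 92 and Qs = 6·128 - 44 = 724.
Surplus = Qs - Qd = 724 - 92 = 632.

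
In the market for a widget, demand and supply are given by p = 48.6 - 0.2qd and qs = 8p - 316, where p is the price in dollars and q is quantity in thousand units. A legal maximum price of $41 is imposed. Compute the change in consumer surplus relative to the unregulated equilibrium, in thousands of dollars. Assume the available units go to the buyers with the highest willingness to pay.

Rearranging demand gives qd = 243 - 5p. In a free market, 243 - 5p = 8p - 316 gives the equilibrium p* = 43, q* = 28.
The ceiling of 41 is below the equilibrium price 43, so it binds.
At p = 41: qd = 243 - 5·41 = 38 and qs = 8·41 - 316 = 12.
Consumer surplus without the control is ½ · (48.6 - 43) · 28 = 78.4.
With the ceiling, 12 units are sold at 41 (assume they go to the highest-value buyers). The demand price at q = 12 is 46.2, so CS = ½ · [(48.6 - 41) + (46.2 - 41)] · 12 = 76.8.
Change in consumer surplus = 76.8 - 78.4 = -1.6.

-1.6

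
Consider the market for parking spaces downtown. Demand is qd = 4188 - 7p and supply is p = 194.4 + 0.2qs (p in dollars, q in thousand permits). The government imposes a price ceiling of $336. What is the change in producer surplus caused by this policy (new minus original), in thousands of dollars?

-88642

Rearranging supply gives qs = 5p - 972. In a free market, 4188 - 7p = 5p - 972 gives the equilibrium p* = 430, q* = 1178.
Since 336 < 430, the ceiling is binding.
At p = 336: qd = 4188 - 7·336 = 1836 and qs = 5·336 - 972 = 708.
Producer surplus without the control is ½ · (430 - 194.4) · 1178 = 138768.4.
With the ceiling, producers sell 708 units at 336, so PS = ½ · (336 - 194.4) · 708 = 50126.4.
Change in producer surplus = 50126.4 - 138768.4 = -88642.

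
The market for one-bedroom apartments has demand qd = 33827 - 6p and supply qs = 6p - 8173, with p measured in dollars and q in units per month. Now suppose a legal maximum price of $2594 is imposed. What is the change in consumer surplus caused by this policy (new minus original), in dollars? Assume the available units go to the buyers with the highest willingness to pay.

4233738

In a free market, 33827 - 6p = 6p - 8173 gives the equilibrium p* = 3500, q* = 12827.
Because the ceiling (2594) lies below the market-clearing price, it is binding.
At p = 2594: qd = 33827 - 6·2594 = 18263 and qs = 6·2594 - 8173 = 7391.
Consumer surplus without the control is ½ · (33827/6 - 3500) · 12827 = 164531929/12.
With the ceiling, 7391 units are sold at 2594 (assume they go to the highest-value buyers). The demand price at q = 7391 is 4406, so CS = ½ · [(33827/6 - 2594) + (4406 - 2594)] · 7391 = 215336785/12.
Change in consumer surplus = 215336785/12 - 164531929/12 = 4233738.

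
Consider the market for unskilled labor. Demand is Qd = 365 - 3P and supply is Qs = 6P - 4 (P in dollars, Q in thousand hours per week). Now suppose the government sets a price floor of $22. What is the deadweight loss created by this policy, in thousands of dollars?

0

Without the control the market clears where 365 - 3P = 6P - 4, i.e. P* = 41 and Q* = 242.
Since 22 is below P* = 41, the floor does not bind and the free-market outcome prevails.
Since the control does not bind, no trades are prevented and deadweight loss is zero.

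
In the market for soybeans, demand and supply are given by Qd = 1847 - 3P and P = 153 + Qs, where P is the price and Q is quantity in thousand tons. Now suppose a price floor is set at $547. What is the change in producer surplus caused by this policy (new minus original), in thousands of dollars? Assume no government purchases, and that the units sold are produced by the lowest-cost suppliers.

Rearranging supply gives Qs = P - 153. In a free market, 1847 - 3P = P - 153 gives the equilibrium P* = 500, Q* = 347.
Since 547 > 500, the floor is binding.
At P = 547: Qd = 1847 - 3·547 = 206 and Qs = 547 - 153 = 394.
Producer surplus without the control is ½ · (500 - 153) · 347 = 60204.5.
With the floor, 206 units are sold at 547. The supply price at Q = 206 is 359, so PS = ½ · [(547 - 153) + (547 - 359)] · 206 = 59946.
Change in producer surplus = 59946 - 60204.5 = -258.5.

-258.5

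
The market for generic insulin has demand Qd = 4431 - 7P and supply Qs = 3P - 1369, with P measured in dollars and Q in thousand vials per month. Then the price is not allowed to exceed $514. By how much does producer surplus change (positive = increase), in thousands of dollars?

-17952

In a free market, 4431 - 7P = 3P - 1369 gives the equilibrium P* = 580, Q* = 371.
Since 514 < 580, the ceiling is binding.
At P = 514: Qd = 4431 - 7·514 = 833 and Qs = 3·514 - 1369 = 173.
Producer surplus without the control is ½ · (580 - 1369/3) · 371 = 137641/6.
With the ceiling, producers sell 173 units at 514, so PS = ½ · (514 - 1369/3) · 173 = 29929/6.
Change in producer surplus = 29929/6 - 137641/6 = -17952.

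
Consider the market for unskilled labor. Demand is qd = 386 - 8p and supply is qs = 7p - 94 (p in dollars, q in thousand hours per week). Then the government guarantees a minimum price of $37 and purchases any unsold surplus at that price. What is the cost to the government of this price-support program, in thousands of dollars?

In a free market, 386 - 8p = 7p - 94 gives the equilibrium p* = 32, q* = 130.
Because the floor (37) lies above the market-clearing price, it is binding.
At p = 37: qd = 386 - 8·37 = 90 and qs = 7·37 - 94 = 165.
Surplus = qs - qd = 75.
Government expenditure = surplus × support price = 75 × 37 = 2775.

2775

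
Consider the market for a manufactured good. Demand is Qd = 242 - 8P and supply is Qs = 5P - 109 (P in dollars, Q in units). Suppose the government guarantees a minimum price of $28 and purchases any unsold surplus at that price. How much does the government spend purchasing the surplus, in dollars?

Equilibrium: 242 - 8P = 5P - 109, so 351 = 13P and P* = 27, Q* = 26.
Since 28 > 27, the floor is binding.
At P = 28: Qd = 242 - 8·28 = 18 and Qs = 5·28 - 109 = 31.
Surplus = Qs - Qd = 13.
Government expenditure = surplus × support price = 13 × 28 = 364.

364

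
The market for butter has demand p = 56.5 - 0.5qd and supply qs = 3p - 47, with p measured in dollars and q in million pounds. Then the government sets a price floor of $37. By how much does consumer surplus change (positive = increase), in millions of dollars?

-220

Rearranging demand gives qd = 113 - 2p. Equilibrium: 113 - 2p = 3p - 47, so 160 = 5p and p* = 32, q* = 49.
Since 37 > 32, the floor is binding.
At p = 37: qd = 113 - 2·37 = 39 and qs = 3·37 - 47 = 64.
Consumer surplus without the control is ½ · (56.5 - 32) · 49 = 600.25.
With the floor, consumers buy 39 units at 37, so CS = ½ · (56.5 - 37) · 39 = 380.25.
Change in consumer surplus = 380.25 - 600.25 = -220.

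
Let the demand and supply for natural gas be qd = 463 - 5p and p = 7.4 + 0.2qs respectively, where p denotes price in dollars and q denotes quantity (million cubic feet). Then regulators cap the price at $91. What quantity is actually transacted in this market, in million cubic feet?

Rearranging supply gives qs = 5p - 37. Equilibrium: 463 - 5p = 5p - 37, so 500 = 10p and p* = 50, q* = 213.
Since 91 is above p* = 50, the ceiling does not bind and the free-market outcome prevails.

213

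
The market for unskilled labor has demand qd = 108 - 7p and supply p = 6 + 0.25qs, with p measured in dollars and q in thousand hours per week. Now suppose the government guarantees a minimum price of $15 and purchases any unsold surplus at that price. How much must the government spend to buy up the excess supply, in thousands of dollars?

Rearranging supply gives qs = 4p - 24. Setting quantity demanded equal to quantity supplied, 108 - 7p = 4p - 24, gives p* = 12 and q* = 24.
Because the floor (15) lies above the market-clearing price, it is binding.
At p = 15: qd = 108 - 7·15 = 3 and qs = 4·15 - 24 = 36.
Surplus = qs - qd = 33.
Government expenditure = surplus × support price = 33 × 15 = 495.

495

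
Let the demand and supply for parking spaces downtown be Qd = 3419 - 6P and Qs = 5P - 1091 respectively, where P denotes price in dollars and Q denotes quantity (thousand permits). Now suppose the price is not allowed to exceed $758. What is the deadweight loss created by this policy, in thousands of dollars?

Setting quantity demanded equal to quantity supplied, 3419 - 6P = 5P - 1091, gives P* = 410 and Q* = 959.
Since 758 is above P* = 410, the ceiling does not bind and the free-market outcome prevails.
Since the control does not bind, no trades are prevented and deadweight loss is zero.

0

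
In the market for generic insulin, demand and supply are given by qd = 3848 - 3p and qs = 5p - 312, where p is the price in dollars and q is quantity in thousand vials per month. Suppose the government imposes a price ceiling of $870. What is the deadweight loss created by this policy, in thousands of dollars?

0

In a free market, 3848 - 3p = 5p - 312 gives the equilibrium p* = 520, q* = 2288.
Since 870 is above p* = 520, the ceiling does not bind and the free-market outcome prevails.
Since the control does not bind, no trades are prevented and deadweight loss is zero.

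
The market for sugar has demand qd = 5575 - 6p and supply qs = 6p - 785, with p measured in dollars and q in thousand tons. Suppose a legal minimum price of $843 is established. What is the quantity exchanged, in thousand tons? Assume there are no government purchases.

In a free market, 5575 - 6p = 6p - 785 gives the equilibrium p* = 530, q* = 2395.
Since 843 > 530, the floor is binding.
At p = 843: qd = 5575 - 6·843 = 517 and qs = 6·843 - 785 = 4273.
The quantity actually transacted is the short side, demand: 517.

517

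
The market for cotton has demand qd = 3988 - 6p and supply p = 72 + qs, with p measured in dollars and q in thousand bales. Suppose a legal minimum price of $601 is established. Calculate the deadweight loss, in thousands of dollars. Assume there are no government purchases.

9261

Rearranging supply gives qs = p - 72. Equilibrium: 3988 - 6p = p - 72, so 4060 = 7p and p* = 580, q* = 508.
Since 601 > 580, the floor is binding.
At p = 601: qd = 3988 - 6·601 = 382 and qs = 601 - 72 = 529.
Quantity traded falls to 382. At q = 382 the demand price is (3988 - 382)/6 = 601 and the supply price is 72 + 382 = 454.
Deadweight loss = ½ · (601 - 454) · (508 - 382) = ½ · 147 · 126 = 9261.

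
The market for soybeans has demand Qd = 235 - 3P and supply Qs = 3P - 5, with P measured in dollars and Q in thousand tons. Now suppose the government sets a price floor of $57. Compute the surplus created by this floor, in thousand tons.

Equilibrium: 235 - 3P = 3P - 5, so 240 = 6P and P* = 40, Q* = 115.
The floor of 57 is above the equilibrium price 40, so it binds.
At P = 57: Qd = 235 - 3·57 = 64 and Qs = 3·57 - 5 = 166.
Surplus = Qs - Qd = 166 - 64 = 102.

102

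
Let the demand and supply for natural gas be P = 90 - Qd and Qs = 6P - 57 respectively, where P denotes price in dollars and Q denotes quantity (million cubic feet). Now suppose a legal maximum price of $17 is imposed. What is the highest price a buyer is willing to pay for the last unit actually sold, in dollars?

45

Rearranging demand gives Qd = 90 - P. Setting quantity demanded equal to quantity supplied, 90 - P = 6P - 57, gives P* = 21 and Q* = 69.
Since 17 < 21, the ceiling is binding.
At P = 17: Qd = 90 - 17 = 73 and Qs = 6·17 - 57 = 45.
Only 45 units reach the market. On the demand curve, the marginal buyer's willingness to pay at Q = 45 is (90 - 45) = 45.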